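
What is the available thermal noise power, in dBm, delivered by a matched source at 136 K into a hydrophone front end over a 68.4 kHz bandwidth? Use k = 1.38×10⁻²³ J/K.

−128.9 dBm

P_n = kTB = 1.38×10⁻²³ × 136 × 6.84×10⁴ = 1.28×10⁻¹⁶ W
In dBm: 10 log₁₀(1.28×10⁻¹⁶ / 10⁻³) = −128.9 dBm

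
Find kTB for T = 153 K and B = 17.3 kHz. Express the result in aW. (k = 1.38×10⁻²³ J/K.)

36.5 aW

P_n = kTB = 1.38×10⁻²³ × 153 × 1.73×10⁴ = 3.65×10⁻¹⁷ W = 36.5 aW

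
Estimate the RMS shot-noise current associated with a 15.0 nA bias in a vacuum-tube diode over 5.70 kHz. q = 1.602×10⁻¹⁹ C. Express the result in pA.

I_n = √(2qI·B)
2qI·B = 2 × 1.602×10⁻¹⁹ × 1.50×10⁻⁸ × 5.70×10³ = 2.74×10⁻²³ A²
I_n = √(2.74×10⁻²³) = 5.23×10⁻¹² A = 5.23 pA

5.23 pA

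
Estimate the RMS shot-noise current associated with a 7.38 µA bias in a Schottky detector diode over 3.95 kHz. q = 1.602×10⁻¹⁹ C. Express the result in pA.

96.6 pA

I_n = √(2qI·B)
2qI·B = 2 × 1.602×10⁻¹⁹ × 7.38×10⁻⁶ × 3.95×10³ = 9.34×10⁻²¹ A²
I_n = √(9.34×10⁻²¹) = 9.66×10⁻¹¹ A = 96.6 pA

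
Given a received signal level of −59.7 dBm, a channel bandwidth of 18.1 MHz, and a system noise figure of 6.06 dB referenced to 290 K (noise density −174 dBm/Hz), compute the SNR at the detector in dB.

35.7 dB

Noise floor: N = −174 + 10 log₁₀(B) + NF
10 log₁₀(1.81×10⁷) = 72.58 dB
N = −174 + 72.58 + 6.06 = −95.36 dBm
SNR = P_sig − N = −59.7 − (−95.36) = 35.66 dB → 35.7 dB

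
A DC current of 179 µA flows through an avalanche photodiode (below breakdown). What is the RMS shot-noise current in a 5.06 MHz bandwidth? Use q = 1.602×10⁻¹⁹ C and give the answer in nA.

17.0 nA

I_n = √(2qI·B)
2qI·B = 2 × 1.602×10⁻¹⁹ × 1.79×10⁻⁴ × 5.06×10⁶ = 2.90×10⁻¹⁶ A²
I_n = √(2.90×10⁻¹⁶) = 1.70×10⁻⁸ A = 17.0 nA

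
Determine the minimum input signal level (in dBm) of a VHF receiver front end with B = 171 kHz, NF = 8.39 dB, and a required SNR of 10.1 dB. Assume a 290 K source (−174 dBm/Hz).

−103.2 dBm

Sensitivity = −174 + 10 log₁₀(B) + NF + SNR_min
= −174 + 52.33 + 8.39 + 10.1
= −103.18 dBm → −103.2 dBm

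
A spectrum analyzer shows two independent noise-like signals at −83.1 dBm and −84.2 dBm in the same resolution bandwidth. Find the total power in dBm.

Convert to linear, add, convert back:
P₁ = 4.90×10⁻¹² W, P₂ = 3.80×10⁻¹² W
P_tot = 8.70×10⁻¹² W → 10 log₁₀(P_tot / 10⁻³) = −80.6 dBm

−80.6 dBm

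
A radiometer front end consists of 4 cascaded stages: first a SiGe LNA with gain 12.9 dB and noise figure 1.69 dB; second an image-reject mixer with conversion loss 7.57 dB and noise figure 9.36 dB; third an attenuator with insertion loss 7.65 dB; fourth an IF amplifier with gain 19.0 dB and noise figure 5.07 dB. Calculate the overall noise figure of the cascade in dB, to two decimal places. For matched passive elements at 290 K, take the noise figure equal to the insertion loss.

8.49 dB

Convert to linear (a loss of L dB is a gain of −L dB): F_i = 10^(NF_i/10), G_i = 10^(G_i,dB/10)
  Stage 1: F_1 = 10^(1.69/10) = 1.476, G_1 = 10^(12.9/10) = 19.50
  Stage 2: F_2 = 10^(9.36/10) = 8.630, G_2 = 10^(−7.57/10) = 0.1750
  Stage 3: F_3 = 10^(7.65/10) = 5.821, G_3 = 10^(−7.65/10) = 0.1718
  Stage 4: F_4 = 10^(5.07/10) = 3.214, G_4 = 10^(19.0/10) = 79.43
Friis cascade:
  F = 1.476 + (8.630 − 1)/19.50 + (5.821 − 1)/3.412 + (3.214 − 1)/0.5861 = 7.057
NF = 10 log₁₀(7.057) = 8.49 dB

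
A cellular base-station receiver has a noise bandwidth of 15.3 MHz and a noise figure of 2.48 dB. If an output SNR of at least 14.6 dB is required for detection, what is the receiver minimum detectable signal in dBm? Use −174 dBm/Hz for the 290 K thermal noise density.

−85.1 dBm

Sensitivity = −174 + 10 log₁₀(B) + NF + SNR_min
= −174 + 71.85 + 2.48 + 14.6
= −85.07 dBm → −85.1 dBm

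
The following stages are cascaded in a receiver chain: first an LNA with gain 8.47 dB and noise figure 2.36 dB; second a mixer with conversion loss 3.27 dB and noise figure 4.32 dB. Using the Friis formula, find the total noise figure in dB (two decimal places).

Convert to linear (a loss of L dB is a gain of −L dB): F_i = 10^(NF_i/10), G_i = 10^(G_i,dB/10)
  Stage 1: F_1 = 10^(2.36/10) = 1.722, G_1 = 10^(8.47/10) = 7.031
  Stage 2: F_2 = 10^(4.32/10) = 2.704, G_2 = 10^(−3.27/10) = 0.4710
Friis cascade:
  F = 1.722 + (2.704 − 1)/7.031 = 1.964
NF = 10 log₁₀(1.964) = 2.93 dB

2.93 dB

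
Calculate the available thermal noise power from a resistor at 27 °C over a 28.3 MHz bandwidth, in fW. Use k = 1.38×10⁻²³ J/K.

117 fW

T = 27 °C + 273.15 = 300.15 K
P_n = kTB = 1.38×10⁻²³ × 300.15 × 2.83×10⁷ = 1.17×10⁻¹³ W = 117 fW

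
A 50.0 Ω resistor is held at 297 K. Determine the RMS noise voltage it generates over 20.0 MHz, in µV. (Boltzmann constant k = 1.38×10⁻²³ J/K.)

V_n = √(4kTRB)
4kTRB = 4 × 1.38×10⁻²³ × 297 × 5.00×10¹ × 2.00×10⁷ = 1.64×10⁻¹¹ V²
V_n = √(1.64×10⁻¹¹) = 4.05×10⁻⁶ V = 4.05 µV

4.05 µV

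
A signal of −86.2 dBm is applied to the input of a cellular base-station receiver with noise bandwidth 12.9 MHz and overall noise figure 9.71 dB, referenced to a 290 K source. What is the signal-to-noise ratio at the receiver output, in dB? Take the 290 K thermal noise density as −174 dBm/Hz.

7.0 dB

Noise floor: N = −174 + 10 log₁₀(B) + NF
10 log₁₀(1.29×10⁷) = 71.11 dB
N = −174 + 71.11 + 9.71 = −93.18 dBm
SNR = P_sig − N = −86.2 − (−93.18) = 6.98 dB → 7.0 dB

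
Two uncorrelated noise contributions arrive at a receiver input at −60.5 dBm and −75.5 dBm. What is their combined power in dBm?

Convert to linear, add, convert back:
P₁ = 8.91×10⁻¹⁰ W, P₂ = 2.82×10⁻¹¹ W
P_tot = 9.19×10⁻¹⁰ W → 10 log₁₀(P_tot / 10⁻³) = −60.4 dBm

−60.4 dBm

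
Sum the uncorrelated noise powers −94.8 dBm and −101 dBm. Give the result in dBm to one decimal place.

Convert to linear, add, convert back:
P₁ = 3.31×10⁻¹³ W, P₂ = 7.94×10⁻¹⁴ W
P_tot = 4.11×10⁻¹³ W → 10 log₁₀(P_tot / 10⁻³) = −93.9 dBm

−93.9 dBm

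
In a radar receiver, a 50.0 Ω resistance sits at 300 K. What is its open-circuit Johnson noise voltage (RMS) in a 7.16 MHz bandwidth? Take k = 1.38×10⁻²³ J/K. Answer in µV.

V_n = √(4kTRB)
4kTRB = 4 × 1.38×10⁻²³ × 300 × 5.00×10¹ × 7.16×10⁶ = 5.93×10⁻¹² V²
V_n = √(5.93×10⁻¹²) = 2.43×10⁻⁶ V = 2.43 µV

2.43 µV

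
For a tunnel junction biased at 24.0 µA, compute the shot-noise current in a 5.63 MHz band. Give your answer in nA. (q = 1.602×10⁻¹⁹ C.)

6.58 nA

I_n = √(2qI·B)
2qI·B = 2 × 1.602×10⁻¹⁹ × 2.40×10⁻⁵ × 5.63×10⁶ = 4.33×10⁻¹⁷ A²
I_n = √(4.33×10⁻¹⁷) = 6.58×10⁻⁹ A = 6.58 nA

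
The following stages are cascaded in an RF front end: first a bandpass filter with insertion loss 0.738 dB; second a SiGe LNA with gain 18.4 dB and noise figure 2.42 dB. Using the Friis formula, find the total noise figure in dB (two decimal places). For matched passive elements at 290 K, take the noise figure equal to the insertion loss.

3.16 dB

Convert to linear (a loss of L dB is a gain of −L dB): F_i = 10^(NF_i/10), G_i = 10^(G_i,dB/10)
  Stage 1: F_1 = 10^(0.738/10) = 1.185, G_1 = 10^(−0.738/10) = 0.8437
  Stage 2: F_2 = 10^(2.42/10) = 1.746, G_2 = 10^(18.4/10) = 69.18
Friis cascade:
  F = 1.185 + (1.746 − 1)/0.8437 = 2.069
NF = 10 log₁₀(2.069) = 3.16 dB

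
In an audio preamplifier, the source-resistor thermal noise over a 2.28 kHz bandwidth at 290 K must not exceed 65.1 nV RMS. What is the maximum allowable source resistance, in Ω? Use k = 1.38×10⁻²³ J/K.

116 Ω

Johnson–Nyquist: V_n = √(4kTRB) ⇒ R = V_n² / (4kTB)
4kTB = 4 × 1.38×10⁻²³ × 290 × 2.28×10³ = 3.65×10⁻¹⁷
R = (6.51×10⁻⁸)² / 3.65×10⁻¹⁷ = 1.16×10² Ω = 116 Ω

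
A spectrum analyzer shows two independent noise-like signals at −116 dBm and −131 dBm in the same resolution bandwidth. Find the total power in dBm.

−115.9 dBm

Convert to linear, add, convert back:
P₁ = 2.51×10⁻¹⁵ W, P₂ = 7.94×10⁻¹⁷ W
P_tot = 2.59×10⁻¹⁵ W → 10 log₁₀(P_tot / 10⁻³) = −115.9 dBm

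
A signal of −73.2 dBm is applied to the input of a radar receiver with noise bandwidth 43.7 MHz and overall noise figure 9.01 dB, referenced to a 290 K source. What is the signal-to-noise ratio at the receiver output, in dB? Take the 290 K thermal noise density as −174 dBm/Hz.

15.4 dB

Noise floor: N = −174 + 10 log₁₀(B) + NF
10 log₁₀(4.37×10⁷) = 76.4 dB
N = −174 + 76.4 + 9.01 = −88.59 dBm
SNR = P_sig − N = −73.2 − (−88.59) = 15.39 dB → 15.4 dB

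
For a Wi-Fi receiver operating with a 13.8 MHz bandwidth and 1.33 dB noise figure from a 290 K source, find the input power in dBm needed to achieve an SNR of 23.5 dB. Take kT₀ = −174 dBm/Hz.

−77.8 dBm

Sensitivity = −174 + 10 log₁₀(B) + NF + SNR_min
= −174 + 71.4 + 1.33 + 23.5
= −77.77 dBm → −77.8 dBm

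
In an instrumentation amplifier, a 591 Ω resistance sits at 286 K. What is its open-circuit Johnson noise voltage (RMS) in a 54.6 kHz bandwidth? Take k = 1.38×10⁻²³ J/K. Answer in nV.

V_n = √(4kTRB)
4kTRB = 4 × 1.38×10⁻²³ × 286 × 5.91×10² × 5.46×10⁴ = 5.09×10⁻¹³ V²
V_n = √(5.09×10⁻¹³) = 7.14×10⁻⁷ V = 714 nV

714 nV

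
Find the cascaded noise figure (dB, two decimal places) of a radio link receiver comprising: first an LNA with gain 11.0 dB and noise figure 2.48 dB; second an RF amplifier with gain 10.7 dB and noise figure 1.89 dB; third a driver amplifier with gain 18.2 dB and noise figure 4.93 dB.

2.62 dB

Convert to linear (a loss of L dB is a gain of −L dB): F_i = 10^(NF_i/10), G_i = 10^(G_i,dB/10)
  Stage 1: F_1 = 10^(2.48/10) = 1.770, G_1 = 10^(11.0/10) = 12.59
  Stage 2: F_2 = 10^(1.89/10) = 1.545, G_2 = 10^(10.7/10) = 11.75
  Stage 3: F_3 = 10^(4.93/10) = 3.112, G_3 = 10^(18.2/10) = 66.07
Friis cascade:
  F = 1.770 + (1.545 − 1)/12.59 + (3.112 − 1)/147.9 = 1.828
NF = 10 log₁₀(1.828) = 2.62 dB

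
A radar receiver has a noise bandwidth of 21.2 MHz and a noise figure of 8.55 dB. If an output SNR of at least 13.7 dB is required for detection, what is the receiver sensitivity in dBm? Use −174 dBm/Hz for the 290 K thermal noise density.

Sensitivity = −174 + 10 log₁₀(B) + NF + SNR_min
= −174 + 73.26 + 8.55 + 13.7
= −78.49 dBm → −78.5 dBm

−78.5 dBm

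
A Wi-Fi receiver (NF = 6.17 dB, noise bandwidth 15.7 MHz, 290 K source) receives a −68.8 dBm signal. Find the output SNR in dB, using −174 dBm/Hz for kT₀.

Noise floor: N = −174 + 10 log₁₀(B) + NF
10 log₁₀(1.57×10⁷) = 71.96 dB
N = −174 + 71.96 + 6.17 = −95.87 dBm
SNR = P_sig − N = −68.8 − (−95.87) = 27.07 dB → 27.1 dB

27.1 dB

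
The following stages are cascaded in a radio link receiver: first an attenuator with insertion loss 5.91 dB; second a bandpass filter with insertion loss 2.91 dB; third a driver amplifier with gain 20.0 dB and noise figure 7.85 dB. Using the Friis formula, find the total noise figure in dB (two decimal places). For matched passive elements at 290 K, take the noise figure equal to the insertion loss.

16.67 dB

Convert to linear (a loss of L dB is a gain of −L dB): F_i = 10^(NF_i/10), G_i = 10^(G_i,dB/10)
  Stage 1: F_1 = 10^(5.91/10) = 3.899, G_1 = 10^(−5.91/10) = 0.2564
  Stage 2: F_2 = 10^(2.91/10) = 1.954, G_2 = 10^(−2.91/10) = 0.5117
  Stage 3: F_3 = 10^(7.85/10) = 6.095, G_3 = 10^(20.0/10) = 100.0
Friis cascade:
  F = 3.899 + (1.954 − 1)/0.2564 + (6.095 − 1)/0.1312 = 46.45
NF = 10 log₁₀(46.45) = 16.67 dB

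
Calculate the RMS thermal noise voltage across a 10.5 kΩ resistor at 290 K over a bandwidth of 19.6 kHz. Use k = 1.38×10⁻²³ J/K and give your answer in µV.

1.82 µV

V_n = √(4kTRB)
4kTRB = 4 × 1.38×10⁻²³ × 290 × 1.05×10⁴ × 1.96×10⁴ = 3.29×10⁻¹² V²
V_n = √(3.29×10⁻¹²) = 1.82×10⁻⁶ V = 1.82 µV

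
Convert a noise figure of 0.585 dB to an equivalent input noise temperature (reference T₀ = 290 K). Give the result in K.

F = 10^(0.585/10) = 1.14419
T_e = (F − 1)·T₀ = (1.14419 − 1) × 290 = 41.8 K

41.8 K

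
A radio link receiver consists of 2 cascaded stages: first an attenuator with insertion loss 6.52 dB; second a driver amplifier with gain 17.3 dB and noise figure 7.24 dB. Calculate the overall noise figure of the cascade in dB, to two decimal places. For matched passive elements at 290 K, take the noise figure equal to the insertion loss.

13.76 dB

Convert to linear (a loss of L dB is a gain of −L dB): F_i = 10^(NF_i/10), G_i = 10^(G_i,dB/10)
  Stage 1: F_1 = 10^(6.52/10) = 4.487, G_1 = 10^(−6.52/10) = 0.2228
  Stage 2: F_2 = 10^(7.24/10) = 5.297, G_2 = 10^(17.3/10) = 53.70
Friis cascade:
  F = 4.487 + (5.297 − 1)/0.2228 = 23.77
NF = 10 log₁₀(23.77) = 13.76 dB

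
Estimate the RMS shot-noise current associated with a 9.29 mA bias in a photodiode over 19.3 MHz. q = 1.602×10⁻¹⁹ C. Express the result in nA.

I_n = √(2qI·B)
2qI·B = 2 × 1.602×10⁻¹⁹ × 9.29×10⁻³ × 1.93×10⁷ = 5.74×10⁻¹⁴ A²
I_n = √(5.74×10⁻¹⁴) = 2.40×10⁻⁷ A = 240 nA

240 nA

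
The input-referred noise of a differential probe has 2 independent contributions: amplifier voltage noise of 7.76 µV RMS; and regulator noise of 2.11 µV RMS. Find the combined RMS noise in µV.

Uncorrelated sources add in power (mean-square): V_tot = √(ΣV_i²)
V_tot = √[(7.76×10⁻⁶)² + (2.11×10⁻⁶)²] = 8.04×10⁻⁶ V = 8.04 µV

8.04 µV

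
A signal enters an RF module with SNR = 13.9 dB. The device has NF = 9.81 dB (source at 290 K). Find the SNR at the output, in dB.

By definition F = SNR_in/SNR_out, so in dB: SNR_out = SNR_in − NF
SNR_out = 13.9 − 9.81 = 4.09 dB

4.09 dB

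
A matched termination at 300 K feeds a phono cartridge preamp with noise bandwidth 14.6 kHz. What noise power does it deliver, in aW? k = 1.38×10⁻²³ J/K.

60.4 aW

P_n = kTB = 1.38×10⁻²³ × 300 × 1.46×10⁴ = 6.04×10⁻¹⁷ W = 60.4 aW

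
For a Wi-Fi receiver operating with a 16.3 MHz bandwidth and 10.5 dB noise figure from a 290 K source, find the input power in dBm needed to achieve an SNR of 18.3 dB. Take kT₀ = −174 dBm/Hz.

−73.1 dBm

Sensitivity = −174 + 10 log₁₀(B) + NF + SNR_min
= −174 + 72.12 + 10.5 + 18.3
= −73.08 dBm → −73.1 dBm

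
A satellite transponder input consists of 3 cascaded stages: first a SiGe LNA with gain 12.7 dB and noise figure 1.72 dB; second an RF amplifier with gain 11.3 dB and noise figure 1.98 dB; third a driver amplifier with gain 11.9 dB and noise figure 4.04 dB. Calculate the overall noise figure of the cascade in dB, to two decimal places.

Convert to linear (a loss of L dB is a gain of −L dB): F_i = 10^(NF_i/10), G_i = 10^(G_i,dB/10)
  Stage 1: F_1 = 10^(1.72/10) = 1.486, G_1 = 10^(12.7/10) = 18.62
  Stage 2: F_2 = 10^(1.98/10) = 1.578, G_2 = 10^(11.3/10) = 13.49
  Stage 3: F_3 = 10^(4.04/10) = 2.535, G_3 = 10^(11.9/10) = 15.49
Friis cascade:
  F = 1.486 + (1.578 − 1)/18.62 + (2.535 − 1)/251.2 = 1.523
NF = 10 log₁₀(1.523) = 1.83 dB

1.83 dB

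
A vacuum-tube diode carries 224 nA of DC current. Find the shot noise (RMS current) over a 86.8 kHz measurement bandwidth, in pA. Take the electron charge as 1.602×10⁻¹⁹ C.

78.9 pA

I_n = √(2qI·B)
2qI·B = 2 × 1.602×10⁻¹⁹ × 2.24×10⁻⁷ × 8.68×10⁴ = 6.23×10⁻²¹ A²
I_n = √(6.23×10⁻²¹) = 7.89×10⁻¹¹ A = 78.9 pA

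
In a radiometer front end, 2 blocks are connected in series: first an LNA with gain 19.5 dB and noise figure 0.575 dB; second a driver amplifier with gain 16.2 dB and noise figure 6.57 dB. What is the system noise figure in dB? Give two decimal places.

0.72 dB

Convert to linear (a loss of L dB is a gain of −L dB): F_i = 10^(NF_i/10), G_i = 10^(G_i,dB/10)
  Stage 1: F_1 = 10^(0.575/10) = 1.142, G_1 = 10^(19.5/10) = 89.13
  Stage 2: F_2 = 10^(6.57/10) = 4.539, G_2 = 10^(16.2/10) = 41.69
Friis cascade:
  F = 1.142 + (4.539 − 1)/89.13 = 1.181
NF = 10 log₁₀(1.181) = 0.72 dB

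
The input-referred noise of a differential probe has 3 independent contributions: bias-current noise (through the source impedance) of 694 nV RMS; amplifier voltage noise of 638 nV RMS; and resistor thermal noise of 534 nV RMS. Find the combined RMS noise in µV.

1.08 µV

Uncorrelated sources add in power (mean-square): V_tot = √(ΣV_i²)
V_tot = √[(6.94×10⁻⁷)² + (6.38×10⁻⁷)² + (5.34×10⁻⁷)²] = 1.08×10⁻⁶ V = 1.08 µV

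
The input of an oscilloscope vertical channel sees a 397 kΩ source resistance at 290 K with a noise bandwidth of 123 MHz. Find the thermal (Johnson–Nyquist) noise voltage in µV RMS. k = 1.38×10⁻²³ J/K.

884 µV

V_n = √(4kTRB)
4kTRB = 4 × 1.38×10⁻²³ × 290 × 3.97×10⁵ × 1.23×10⁸ = 7.82×10⁻⁷ V²
V_n = √(7.82×10⁻⁷) = 8.84×10⁻⁴ V = 884 µV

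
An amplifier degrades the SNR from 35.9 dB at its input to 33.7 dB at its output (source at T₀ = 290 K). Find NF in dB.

2.2 dB

NF (dB) = SNR_in(dB) − SNR_out(dB) when the source is at T₀
NF = 35.9 − 33.7 = 2.2 dB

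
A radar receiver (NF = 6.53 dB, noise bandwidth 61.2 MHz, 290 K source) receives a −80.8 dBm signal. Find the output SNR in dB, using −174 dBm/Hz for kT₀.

Noise floor: N = −174 + 10 log₁₀(B) + NF
10 log₁₀(6.12×10⁷) = 77.87 dB
N = −174 + 77.87 + 6.53 = −89.60 dBm
SNR = P_sig − N = −80.8 − (−89.60) = 8.80 dB → 8.8 dB

8.8 dB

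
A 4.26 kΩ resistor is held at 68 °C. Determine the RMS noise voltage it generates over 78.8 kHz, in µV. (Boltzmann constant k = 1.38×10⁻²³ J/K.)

T = 68 °C + 273.15 = 341.15 K
V_n = √(4kTRB)
4kTRB = 4 × 1.38×10⁻²³ × 341.15 × 4.26×10³ × 7.88×10⁴ = 6.32×10⁻¹² V²
V_n = √(6.32×10⁻¹²) = 2.51×10⁻⁶ V = 2.51 µV

2.51 µV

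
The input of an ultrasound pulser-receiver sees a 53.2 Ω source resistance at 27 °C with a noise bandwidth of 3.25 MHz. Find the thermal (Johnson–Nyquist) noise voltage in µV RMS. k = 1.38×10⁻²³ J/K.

T = 27 °C + 273.15 = 300.15 K
V_n = √(4kTRB)
4kTRB = 4 × 1.38×10⁻²³ × 300.15 × 5.32×10¹ × 3.25×10⁶ = 2.86×10⁻¹² V²
V_n = √(2.86×10⁻¹²) = 1.69×10⁻⁶ V = 1.69 µV

1.69 µV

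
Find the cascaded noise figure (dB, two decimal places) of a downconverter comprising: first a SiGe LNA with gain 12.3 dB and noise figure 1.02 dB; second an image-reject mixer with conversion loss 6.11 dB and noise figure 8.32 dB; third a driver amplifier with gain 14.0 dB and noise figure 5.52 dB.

Convert to linear (a loss of L dB is a gain of −L dB): F_i = 10^(NF_i/10), G_i = 10^(G_i,dB/10)
  Stage 1: F_1 = 10^(1.02/10) = 1.265, G_1 = 10^(12.3/10) = 16.98
  Stage 2: F_2 = 10^(8.32/10) = 6.792, G_2 = 10^(−6.11/10) = 0.2449
  Stage 3: F_3 = 10^(5.52/10) = 3.565, G_3 = 10^(14.0/10) = 25.12
Friis cascade:
  F = 1.265 + (6.792 − 1)/16.98 + (3.565 − 1)/4.159 = 2.222
NF = 10 log₁₀(2.222) = 3.47 dB

3.47 dB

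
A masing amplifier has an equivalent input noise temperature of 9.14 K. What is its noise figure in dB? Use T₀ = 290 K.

F = 1 + T_e/T₀ = 1 + 9.14/290 = 1.03152
NF = 10 log₁₀(1.03152) = 0.135 dB

0.135 dB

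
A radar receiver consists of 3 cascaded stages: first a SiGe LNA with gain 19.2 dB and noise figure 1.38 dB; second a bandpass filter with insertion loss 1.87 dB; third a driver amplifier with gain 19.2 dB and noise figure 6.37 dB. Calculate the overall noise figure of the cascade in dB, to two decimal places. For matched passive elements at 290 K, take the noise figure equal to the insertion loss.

Convert to linear (a loss of L dB is a gain of −L dB): F_i = 10^(NF_i/10), G_i = 10^(G_i,dB/10)
  Stage 1: F_1 = 10^(1.38/10) = 1.374, G_1 = 10^(19.2/10) = 83.18
  Stage 2: F_2 = 10^(1.87/10) = 1.538, G_2 = 10^(−1.87/10) = 0.6501
  Stage 3: F_3 = 10^(6.37/10) = 4.335, G_3 = 10^(19.2/10) = 83.18
Friis cascade:
  F = 1.374 + (1.538 − 1)/83.18 + (4.335 − 1)/54.08 = 1.442
NF = 10 log₁₀(1.442) = 1.59 dB

1.59 dB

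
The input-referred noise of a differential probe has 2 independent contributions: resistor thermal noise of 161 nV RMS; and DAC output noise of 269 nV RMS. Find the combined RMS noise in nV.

Uncorrelated sources add in power (mean-square): V_tot = √(ΣV_i²)
V_tot = √[(1.61×10⁻⁷)² + (2.69×10⁻⁷)²] = 3.13×10⁻⁷ V = 313 nV

313 nV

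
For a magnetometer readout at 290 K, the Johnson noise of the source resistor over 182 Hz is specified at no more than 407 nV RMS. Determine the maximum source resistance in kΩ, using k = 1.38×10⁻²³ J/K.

Johnson–Nyquist: V_n = √(4kTRB) ⇒ R = V_n² / (4kTB)
4kTB = 4 × 1.38×10⁻²³ × 290 × 1.82×10² = 2.91×10⁻¹⁸
R = (4.07×10⁻⁷)² / 2.91×10⁻¹⁸ = 5.69×10⁴ Ω = 56.9 kΩ

56.9 kΩ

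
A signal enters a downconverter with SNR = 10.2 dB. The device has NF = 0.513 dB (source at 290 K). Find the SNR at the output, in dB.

9.687 dB

By definition F = SNR_in/SNR_out, so in dB: SNR_out = SNR_in − NF
SNR_out = 10.2 − 0.513 = 9.687 dB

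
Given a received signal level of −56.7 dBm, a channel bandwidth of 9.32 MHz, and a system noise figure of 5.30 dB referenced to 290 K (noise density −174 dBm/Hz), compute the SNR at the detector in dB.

Noise floor: N = −174 + 10 log₁₀(B) + NF
10 log₁₀(9.32×10⁶) = 69.69 dB
N = −174 + 69.69 + 5.30 = −99.01 dBm
SNR = P_sig − N = −56.7 − (−99.01) = 42.31 dB → 42.3 dB

42.3 dB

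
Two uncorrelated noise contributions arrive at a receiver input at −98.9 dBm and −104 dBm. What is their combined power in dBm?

−97.7 dBm

Convert to linear, add, convert back:
P₁ = 1.29×10⁻¹³ W, P₂ = 3.98×10⁻¹⁴ W
P_tot = 1.69×10⁻¹³ W → 10 log₁₀(P_tot / 10⁻³) = −97.7 dBm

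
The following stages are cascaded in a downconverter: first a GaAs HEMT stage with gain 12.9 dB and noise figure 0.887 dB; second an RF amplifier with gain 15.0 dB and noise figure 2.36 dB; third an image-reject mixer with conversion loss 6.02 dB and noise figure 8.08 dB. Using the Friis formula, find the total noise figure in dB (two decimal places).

Convert to linear (a loss of L dB is a gain of −L dB): F_i = 10^(NF_i/10), G_i = 10^(G_i,dB/10)
  Stage 1: F_1 = 10^(0.887/10) = 1.227, G_1 = 10^(12.9/10) = 19.50
  Stage 2: F_2 = 10^(2.36/10) = 1.722, G_2 = 10^(15.0/10) = 31.62
  Stage 3: F_3 = 10^(8.08/10) = 6.427, G_3 = 10^(−6.02/10) = 0.2500
Friis cascade:
  F = 1.227 + (1.722 − 1)/19.50 + (6.427 − 1)/616.6 = 1.272
NF = 10 log₁₀(1.272) = 1.05 dB

1.05 dB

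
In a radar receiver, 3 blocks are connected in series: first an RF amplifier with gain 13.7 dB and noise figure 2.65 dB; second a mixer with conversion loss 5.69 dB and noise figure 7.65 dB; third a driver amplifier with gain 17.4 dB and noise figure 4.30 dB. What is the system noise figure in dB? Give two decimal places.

3.64 dB

Convert to linear (a loss of L dB is a gain of −L dB): F_i = 10^(NF_i/10), G_i = 10^(G_i,dB/10)
  Stage 1: F_1 = 10^(2.65/10) = 1.841, G_1 = 10^(13.7/10) = 23.44
  Stage 2: F_2 = 10^(7.65/10) = 5.821, G_2 = 10^(−5.69/10) = 0.2698
  Stage 3: F_3 = 10^(4.30/10) = 2.692, G_3 = 10^(17.4/10) = 54.95
Friis cascade:
  F = 1.841 + (5.821 − 1)/23.44 + (2.692 − 1)/6.324 = 2.314
NF = 10 log₁₀(2.314) = 3.64 dB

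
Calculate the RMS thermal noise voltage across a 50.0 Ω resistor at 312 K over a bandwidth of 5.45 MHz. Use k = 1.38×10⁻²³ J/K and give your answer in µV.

2.17 µV

V_n = √(4kTRB)
4kTRB = 4 × 1.38×10⁻²³ × 312 × 5.00×10¹ × 5.45×10⁶ = 4.69×10⁻¹² V²
V_n = √(4.69×10⁻¹²) = 2.17×10⁻⁶ V = 2.17 µV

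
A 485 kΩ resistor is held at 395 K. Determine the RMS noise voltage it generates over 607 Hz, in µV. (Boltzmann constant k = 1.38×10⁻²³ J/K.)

2.53 µV

V_n = √(4kTRB)
4kTRB = 4 × 1.38×10⁻²³ × 395 × 4.85×10⁵ × 6.07×10² = 6.42×10⁻¹² V²
V_n = √(6.42×10⁻¹²) = 2.53×10⁻⁶ V = 2.53 µV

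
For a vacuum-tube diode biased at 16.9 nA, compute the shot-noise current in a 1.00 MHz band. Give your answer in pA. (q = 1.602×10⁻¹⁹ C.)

73.6 pA

I_n = √(2qI·B)
2qI·B = 2 × 1.602×10⁻¹⁹ × 1.69×10⁻⁸ × 1.00×10⁶ = 5.41×10⁻²¹ A²
I_n = √(5.41×10⁻²¹) = 7.36×10⁻¹¹ A = 73.6 pA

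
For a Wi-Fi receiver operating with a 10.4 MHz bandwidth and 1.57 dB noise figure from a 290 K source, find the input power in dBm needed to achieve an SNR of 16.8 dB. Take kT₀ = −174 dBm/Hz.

−85.5 dBm

Sensitivity = −174 + 10 log₁₀(B) + NF + SNR_min
= −174 + 70.17 + 1.57 + 16.8
= −85.46 dBm → −85.5 dBm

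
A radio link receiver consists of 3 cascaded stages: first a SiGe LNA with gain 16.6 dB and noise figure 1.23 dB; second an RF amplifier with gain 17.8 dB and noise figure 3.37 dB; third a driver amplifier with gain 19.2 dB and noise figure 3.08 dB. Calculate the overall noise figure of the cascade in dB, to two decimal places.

1.31 dB

Convert to linear (a loss of L dB is a gain of −L dB): F_i = 10^(NF_i/10), G_i = 10^(G_i,dB/10)
  Stage 1: F_1 = 10^(1.23/10) = 1.327, G_1 = 10^(16.6/10) = 45.71
  Stage 2: F_2 = 10^(3.37/10) = 2.173, G_2 = 10^(17.8/10) = 60.26
  Stage 3: F_3 = 10^(3.08/10) = 2.032, G_3 = 10^(19.2/10) = 83.18
Friis cascade:
  F = 1.327 + (2.173 − 1)/45.71 + (2.032 − 1)/2754 = 1.353
NF = 10 log₁₀(1.353) = 1.31 dB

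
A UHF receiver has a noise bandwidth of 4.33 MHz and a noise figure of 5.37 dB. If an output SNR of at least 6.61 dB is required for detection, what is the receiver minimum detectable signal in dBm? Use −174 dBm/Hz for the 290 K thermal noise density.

Sensitivity = −174 + 10 log₁₀(B) + NF + SNR_min
= −174 + 66.36 + 5.37 + 6.61
= −95.66 dBm → −95.7 dBm

−95.7 dBm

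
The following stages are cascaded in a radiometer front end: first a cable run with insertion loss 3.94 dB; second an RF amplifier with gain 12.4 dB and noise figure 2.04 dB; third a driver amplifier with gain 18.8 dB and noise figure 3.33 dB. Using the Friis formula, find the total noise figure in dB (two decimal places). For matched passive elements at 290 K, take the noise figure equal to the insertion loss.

6.16 dB

Convert to linear (a loss of L dB is a gain of −L dB): F_i = 10^(NF_i/10), G_i = 10^(G_i,dB/10)
  Stage 1: F_1 = 10^(3.94/10) = 2.477, G_1 = 10^(−3.94/10) = 0.4036
  Stage 2: F_2 = 10^(2.04/10) = 1.600, G_2 = 10^(12.4/10) = 17.38
  Stage 3: F_3 = 10^(3.33/10) = 2.153, G_3 = 10^(18.8/10) = 75.86
Friis cascade:
  F = 2.477 + (1.600 − 1)/0.4036 + (2.153 − 1)/7.015 = 4.127
NF = 10 log₁₀(4.127) = 6.16 dB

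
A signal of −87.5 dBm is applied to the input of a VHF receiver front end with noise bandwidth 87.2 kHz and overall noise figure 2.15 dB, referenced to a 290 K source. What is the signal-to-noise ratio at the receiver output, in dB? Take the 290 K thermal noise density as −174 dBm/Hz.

Noise floor: N = −174 + 10 log₁₀(B) + NF
10 log₁₀(8.72×10⁴) = 49.41 dB
N = −174 + 49.41 + 2.15 = −122.44 dBm
SNR = P_sig − N = −87.5 − (−122.44) = 34.94 dB → 34.9 dB

34.9 dB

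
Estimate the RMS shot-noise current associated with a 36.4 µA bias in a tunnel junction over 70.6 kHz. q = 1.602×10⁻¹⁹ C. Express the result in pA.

907 pA

I_n = √(2qI·B)
2qI·B = 2 × 1.602×10⁻¹⁹ × 3.64×10⁻⁵ × 7.06×10⁴ = 8.23×10⁻¹⁹ A²
I_n = √(8.23×10⁻¹⁹) = 9.07×10⁻¹⁰ A = 907 pA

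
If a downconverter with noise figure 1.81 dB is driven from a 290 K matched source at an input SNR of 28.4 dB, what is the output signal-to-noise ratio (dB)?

26.59 dB

By definition F = SNR_in/SNR_out, so in dB: SNR_out = SNR_in − NF
SNR_out = 28.4 − 1.81 = 26.59 dB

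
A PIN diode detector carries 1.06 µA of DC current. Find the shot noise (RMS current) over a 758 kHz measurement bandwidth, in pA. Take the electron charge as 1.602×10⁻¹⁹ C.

I_n = √(2qI·B)
2qI·B = 2 × 1.602×10⁻¹⁹ × 1.06×10⁻⁶ × 7.58×10⁵ = 2.57×10⁻¹⁹ A²
I_n = √(2.57×10⁻¹⁹) = 5.07×10⁻¹⁰ A = 507 pA

507 pA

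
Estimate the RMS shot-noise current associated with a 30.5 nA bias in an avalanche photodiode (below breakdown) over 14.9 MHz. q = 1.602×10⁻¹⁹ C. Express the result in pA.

I_n = √(2qI·B)
2qI·B = 2 × 1.602×10⁻¹⁹ × 3.05×10⁻⁸ × 1.49×10⁷ = 1.46×10⁻¹⁹ A²
I_n = √(1.46×10⁻¹⁹) = 3.82×10⁻¹⁰ A = 382 pA

382 pA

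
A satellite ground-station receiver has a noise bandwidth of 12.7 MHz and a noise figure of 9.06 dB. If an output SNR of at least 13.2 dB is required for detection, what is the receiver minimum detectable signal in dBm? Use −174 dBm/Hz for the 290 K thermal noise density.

−80.7 dBm

Sensitivity = −174 + 10 log₁₀(B) + NF + SNR_min
= −174 + 71.04 + 9.06 + 13.2
= −80.70 dBm → −80.7 dBm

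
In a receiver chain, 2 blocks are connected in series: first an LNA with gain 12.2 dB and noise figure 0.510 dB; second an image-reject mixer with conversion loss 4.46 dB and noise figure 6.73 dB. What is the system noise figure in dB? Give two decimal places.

Convert to linear (a loss of L dB is a gain of −L dB): F_i = 10^(NF_i/10), G_i = 10^(G_i,dB/10)
  Stage 1: F_1 = 10^(0.510/10) = 1.125, G_1 = 10^(12.2/10) = 16.60
  Stage 2: F_2 = 10^(6.73/10) = 4.710, G_2 = 10^(−4.46/10) = 0.3581
Friis cascade:
  F = 1.125 + (4.710 − 1)/16.60 = 1.348
NF = 10 log₁₀(1.348) = 1.30 dB

1.30 dB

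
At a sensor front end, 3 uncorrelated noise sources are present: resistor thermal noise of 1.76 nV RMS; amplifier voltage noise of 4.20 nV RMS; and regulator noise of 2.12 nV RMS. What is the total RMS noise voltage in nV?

Uncorrelated sources add in power (mean-square): V_tot = √(ΣV_i²)
V_tot = √[(1.76×10⁻⁹)² + (4.20×10⁻⁹)² + (2.12×10⁻⁹)²] = 5.02×10⁻⁹ V = 5.02 nV

5.02 nV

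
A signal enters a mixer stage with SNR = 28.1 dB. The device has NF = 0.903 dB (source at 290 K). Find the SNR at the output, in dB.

By definition F = SNR_in/SNR_out, so in dB: SNR_out = SNR_in − NF
SNR_out = 28.1 − 0.903 = 27.197 dB

27.197 dB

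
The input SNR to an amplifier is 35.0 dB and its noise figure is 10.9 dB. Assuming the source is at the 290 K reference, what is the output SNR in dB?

24.1 dB

By definition F = SNR_in/SNR_out, so in dB: SNR_out = SNR_in − NF
SNR_out = 35.0 − 10.9 = 24.1 dB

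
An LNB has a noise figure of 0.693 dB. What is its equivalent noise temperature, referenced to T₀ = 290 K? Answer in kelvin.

50.2 K

F = 10^(0.693/10) = 1.17301
T_e = (F − 1)·T₀ = (1.17301 − 1) × 290 = 50.2 K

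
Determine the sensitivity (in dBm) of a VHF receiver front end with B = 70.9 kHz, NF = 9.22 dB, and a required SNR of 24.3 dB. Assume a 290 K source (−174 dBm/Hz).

−92.0 dBm

Sensitivity = −174 + 10 log₁₀(B) + NF + SNR_min
= −174 + 48.51 + 9.22 + 24.3
= −91.97 dBm → −92.0 dBm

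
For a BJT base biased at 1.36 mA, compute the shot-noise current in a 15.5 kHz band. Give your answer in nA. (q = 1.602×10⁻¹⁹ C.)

2.60 nA

I_n = √(2qI·B)
2qI·B = 2 × 1.602×10⁻¹⁹ × 1.36×10⁻³ × 1.55×10⁴ = 6.75×10⁻¹⁸ A²
I_n = √(6.75×10⁻¹⁸) = 2.60×10⁻⁹ A = 2.60 nA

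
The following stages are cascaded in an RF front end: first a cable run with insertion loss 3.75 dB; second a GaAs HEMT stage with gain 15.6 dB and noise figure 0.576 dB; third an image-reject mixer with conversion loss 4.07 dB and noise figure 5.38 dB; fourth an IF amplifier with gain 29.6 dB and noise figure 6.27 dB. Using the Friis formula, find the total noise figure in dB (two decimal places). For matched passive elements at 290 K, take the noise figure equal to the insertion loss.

5.32 dB

Convert to linear (a loss of L dB is a gain of −L dB): F_i = 10^(NF_i/10), G_i = 10^(G_i,dB/10)
  Stage 1: F_1 = 10^(3.75/10) = 2.371, G_1 = 10^(−3.75/10) = 0.4217
  Stage 2: F_2 = 10^(0.576/10) = 1.142, G_2 = 10^(15.6/10) = 36.31
  Stage 3: F_3 = 10^(5.38/10) = 3.451, G_3 = 10^(−4.07/10) = 0.3917
  Stage 4: F_4 = 10^(6.27/10) = 4.236, G_4 = 10^(29.6/10) = 912.0
Friis cascade:
  F = 2.371 + (1.142 − 1)/0.4217 + (3.451 − 1)/15.31 + (4.236 − 1)/5.998 = 3.407
NF = 10 log₁₀(3.407) = 5.32 dB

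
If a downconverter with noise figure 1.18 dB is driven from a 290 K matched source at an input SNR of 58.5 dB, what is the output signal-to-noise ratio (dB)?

By definition F = SNR_in/SNR_out, so in dB: SNR_out = SNR_in − NF
SNR_out = 58.5 − 1.18 = 57.32 dB

57.32 dB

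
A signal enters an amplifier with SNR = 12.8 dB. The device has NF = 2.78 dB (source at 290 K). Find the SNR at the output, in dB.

By definition F = SNR_in/SNR_out, so in dB: SNR_out = SNR_in − NF
SNR_out = 12.8 − 2.78 = 10.02 dB

10.02 dB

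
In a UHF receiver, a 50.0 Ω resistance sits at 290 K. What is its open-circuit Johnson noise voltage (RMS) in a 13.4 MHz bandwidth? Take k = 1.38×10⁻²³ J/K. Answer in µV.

3.27 µV

V_n = √(4kTRB)
4kTRB = 4 × 1.38×10⁻²³ × 290 × 5.00×10¹ × 1.34×10⁷ = 1.07×10⁻¹¹ V²
V_n = √(1.07×10⁻¹¹) = 3.27×10⁻⁶ V = 3.27 µV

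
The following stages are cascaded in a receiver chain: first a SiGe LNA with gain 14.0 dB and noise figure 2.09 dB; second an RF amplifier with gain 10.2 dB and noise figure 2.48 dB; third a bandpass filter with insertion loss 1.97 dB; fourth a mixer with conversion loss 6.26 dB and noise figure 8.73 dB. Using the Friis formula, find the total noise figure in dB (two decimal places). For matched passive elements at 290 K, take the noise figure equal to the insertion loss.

Convert to linear (a loss of L dB is a gain of −L dB): F_i = 10^(NF_i/10), G_i = 10^(G_i,dB/10)
  Stage 1: F_1 = 10^(2.09/10) = 1.618, G_1 = 10^(14.0/10) = 25.12
  Stage 2: F_2 = 10^(2.48/10) = 1.770, G_2 = 10^(10.2/10) = 10.47
  Stage 3: F_3 = 10^(1.97/10) = 1.574, G_3 = 10^(−1.97/10) = 0.6353
  Stage 4: F_4 = 10^(8.73/10) = 7.464, G_4 = 10^(−6.26/10) = 0.2366
Friis cascade:
  F = 1.618 + (1.770 − 1)/25.12 + (1.574 − 1)/263.0 + (7.464 − 1)/167.1 = 1.690
NF = 10 log₁₀(1.690) = 2.28 dB

2.28 dB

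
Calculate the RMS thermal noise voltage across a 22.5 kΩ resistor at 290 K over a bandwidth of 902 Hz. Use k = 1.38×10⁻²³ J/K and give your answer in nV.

V_n = √(4kTRB)
4kTRB = 4 × 1.38×10⁻²³ × 290 × 2.25×10⁴ × 9.02×10² = 3.25×10⁻¹³ V²
V_n = √(3.25×10⁻¹³) = 5.70×10⁻⁷ V = 570 nV

570 nV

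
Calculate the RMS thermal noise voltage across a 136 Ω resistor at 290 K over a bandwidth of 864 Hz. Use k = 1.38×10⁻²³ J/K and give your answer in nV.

43.4 nV

V_n = √(4kTRB)
4kTRB = 4 × 1.38×10⁻²³ × 290 × 1.36×10² × 8.64×10² = 1.88×10⁻¹⁵ V²
V_n = √(1.88×10⁻¹⁵) = 4.34×10⁻⁸ V = 43.4 nV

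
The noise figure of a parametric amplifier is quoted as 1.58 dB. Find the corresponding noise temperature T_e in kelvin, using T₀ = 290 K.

127 K

F = 10^(1.58/10) = 1.4388
T_e = (F − 1)·T₀ = (1.4388 − 1) × 290 = 127 K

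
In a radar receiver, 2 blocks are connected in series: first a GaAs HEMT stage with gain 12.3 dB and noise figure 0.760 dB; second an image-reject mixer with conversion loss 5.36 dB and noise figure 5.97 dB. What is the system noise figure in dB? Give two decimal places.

1.35 dB

Convert to linear (a loss of L dB is a gain of −L dB): F_i = 10^(NF_i/10), G_i = 10^(G_i,dB/10)
  Stage 1: F_1 = 10^(0.760/10) = 1.191, G_1 = 10^(12.3/10) = 16.98
  Stage 2: F_2 = 10^(5.97/10) = 3.954, G_2 = 10^(−5.36/10) = 0.2911
Friis cascade:
  F = 1.191 + (3.954 − 1)/16.98 = 1.365
NF = 10 log₁₀(1.365) = 1.35 dB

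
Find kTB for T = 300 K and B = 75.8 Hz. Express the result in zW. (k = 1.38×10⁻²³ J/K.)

314 zW

P_n = kTB = 1.38×10⁻²³ × 300 × 7.58×10¹ = 3.14×10⁻¹⁹ W = 314 zW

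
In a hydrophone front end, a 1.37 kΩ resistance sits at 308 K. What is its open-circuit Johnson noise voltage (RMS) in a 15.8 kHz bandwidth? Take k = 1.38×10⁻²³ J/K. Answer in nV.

V_n = √(4kTRB)
4kTRB = 4 × 1.38×10⁻²³ × 308 × 1.37×10³ × 1.58×10⁴ = 3.68×10⁻¹³ V²
V_n = √(3.68×10⁻¹³) = 6.07×10⁻⁷ V = 607 nV

607 nV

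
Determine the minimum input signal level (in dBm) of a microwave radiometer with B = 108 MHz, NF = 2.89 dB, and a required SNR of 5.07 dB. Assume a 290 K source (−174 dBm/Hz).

−85.7 dBm

Sensitivity = −174 + 10 log₁₀(B) + NF + SNR_min
= −174 + 80.33 + 2.89 + 5.07
= −85.71 dBm → −85.7 dBm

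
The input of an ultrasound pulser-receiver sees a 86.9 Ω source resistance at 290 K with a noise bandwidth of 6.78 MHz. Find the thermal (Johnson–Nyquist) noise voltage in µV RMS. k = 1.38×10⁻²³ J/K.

V_n = √(4kTRB)
4kTRB = 4 × 1.38×10⁻²³ × 290 × 8.69×10¹ × 6.78×10⁶ = 9.43×10⁻¹² V²
V_n = √(9.43×10⁻¹²) = 3.07×10⁻⁶ V = 3.07 µV

3.07 µV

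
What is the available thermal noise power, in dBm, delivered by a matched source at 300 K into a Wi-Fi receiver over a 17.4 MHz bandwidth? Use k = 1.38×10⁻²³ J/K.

−101.4 dBm

P_n = kTB = 1.38×10⁻²³ × 300 × 1.74×10⁷ = 7.20×10⁻¹⁴ W
In dBm: 10 log₁₀(7.20×10⁻¹⁴ / 10⁻³) = −101.4 dBm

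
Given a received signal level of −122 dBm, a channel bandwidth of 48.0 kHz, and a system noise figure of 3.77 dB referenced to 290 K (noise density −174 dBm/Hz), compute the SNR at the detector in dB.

1.4 dB

Noise floor: N = −174 + 10 log₁₀(B) + NF
10 log₁₀(4.80×10⁴) = 46.81 dB
N = −174 + 46.81 + 3.77 = −123.42 dBm
SNR = P_sig − N = −122 − (−123.42) = 1.42 dB → 1.4 dB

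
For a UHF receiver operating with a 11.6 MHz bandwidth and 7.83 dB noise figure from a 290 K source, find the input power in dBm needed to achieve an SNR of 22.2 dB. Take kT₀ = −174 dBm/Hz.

Sensitivity = −174 + 10 log₁₀(B) + NF + SNR_min
= −174 + 70.64 + 7.83 + 22.2
= −73.33 dBm → −73.3 dBm

−73.3 dBm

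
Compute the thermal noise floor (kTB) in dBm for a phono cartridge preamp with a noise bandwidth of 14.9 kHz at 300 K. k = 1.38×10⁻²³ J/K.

P_n = kTB = 1.38×10⁻²³ × 300 × 1.49×10⁴ = 6.17×10⁻¹⁷ W
In dBm: 10 log₁₀(6.17×10⁻¹⁷ / 10⁻³) = −132.1 dBm

−132.1 dBm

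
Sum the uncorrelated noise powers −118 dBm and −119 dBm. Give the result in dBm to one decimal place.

Convert to linear, add, convert back:
P₁ = 1.58×10⁻¹⁵ W, P₂ = 1.26×10⁻¹⁵ W
P_tot = 2.84×10⁻¹⁵ W → 10 log₁₀(P_tot / 10⁻³) = −115.5 dBm

−115.5 dBm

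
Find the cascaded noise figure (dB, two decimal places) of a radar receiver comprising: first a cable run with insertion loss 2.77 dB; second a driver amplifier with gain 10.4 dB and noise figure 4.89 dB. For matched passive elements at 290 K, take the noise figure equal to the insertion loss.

Convert to linear (a loss of L dB is a gain of −L dB): F_i = 10^(NF_i/10), G_i = 10^(G_i,dB/10)
  Stage 1: F_1 = 10^(2.77/10) = 1.892, G_1 = 10^(−2.77/10) = 0.5284
  Stage 2: F_2 = 10^(4.89/10) = 3.083, G_2 = 10^(10.4/10) = 10.96
Friis cascade:
  F = 1.892 + (3.083 − 1)/0.5284 = 5.834
NF = 10 log₁₀(5.834) = 7.66 dB

7.66 dB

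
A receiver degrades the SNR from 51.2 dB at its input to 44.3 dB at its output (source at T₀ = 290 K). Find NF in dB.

NF (dB) = SNR_in(dB) − SNR_out(dB) when the source is at T₀
NF = 51.2 − 44.3 = 6.9 dB

6.9 dB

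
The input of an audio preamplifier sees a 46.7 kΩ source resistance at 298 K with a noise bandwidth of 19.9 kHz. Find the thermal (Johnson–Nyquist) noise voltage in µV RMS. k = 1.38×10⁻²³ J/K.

3.91 µV

V_n = √(4kTRB)
4kTRB = 4 × 1.38×10⁻²³ × 298 × 4.67×10⁴ × 1.99×10⁴ = 1.53×10⁻¹¹ V²
V_n = √(1.53×10⁻¹¹) = 3.91×10⁻⁶ V = 3.91 µV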